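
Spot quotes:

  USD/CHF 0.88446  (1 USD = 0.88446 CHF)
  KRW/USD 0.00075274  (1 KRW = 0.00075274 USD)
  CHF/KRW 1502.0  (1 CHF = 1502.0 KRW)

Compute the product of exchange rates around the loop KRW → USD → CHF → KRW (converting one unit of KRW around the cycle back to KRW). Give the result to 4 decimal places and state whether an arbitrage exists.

Around KRW → USD → CHF → KRW: 1 × 0.00075274 × 0.88446 × 1502.0 = 0.999984
Product ≈ 1 (deviation 0.002%, within rounding noise).

1.0000 (no arbitrage)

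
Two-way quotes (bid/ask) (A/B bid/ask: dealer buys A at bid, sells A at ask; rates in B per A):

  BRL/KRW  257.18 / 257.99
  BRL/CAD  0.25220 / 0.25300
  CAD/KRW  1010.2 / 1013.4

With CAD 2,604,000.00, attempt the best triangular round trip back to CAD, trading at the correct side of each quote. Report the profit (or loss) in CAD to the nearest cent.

Best loop CAD → BRL → KRW → CAD:
CAD 2,604,000.00 ÷ 0.25300 (buy BRL at ask) = BRL 10,292,490.12
BRL 10,292,490.12 × 257.18 (sell BRL at bid) = KRW 2,647,022,609
KRW 2,647,022,609 ÷ 1013.4 (buy CAD at ask) = CAD 2,612,021.52

Net profit: CAD 8,021.52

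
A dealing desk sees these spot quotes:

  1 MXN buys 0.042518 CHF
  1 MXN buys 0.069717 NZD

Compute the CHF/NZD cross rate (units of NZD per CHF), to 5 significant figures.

CHF/NZD = 1.6397

1 CHF ÷ 0.042518 = 23.5195 MXN
23.5195 MXN × 0.069717 = 1.63971 NZD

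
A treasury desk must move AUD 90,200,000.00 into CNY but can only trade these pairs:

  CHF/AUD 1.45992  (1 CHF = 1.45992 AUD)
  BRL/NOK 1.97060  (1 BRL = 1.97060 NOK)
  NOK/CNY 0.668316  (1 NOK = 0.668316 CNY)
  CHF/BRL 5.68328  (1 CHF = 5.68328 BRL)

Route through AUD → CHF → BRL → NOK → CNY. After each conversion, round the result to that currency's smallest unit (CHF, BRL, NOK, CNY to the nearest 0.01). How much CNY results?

CNY 462,441,572.69

AUD 90,200,000.00 ÷ 1.45992 = CHF 61,784,207.35
CHF 61,784,207.35 × 5.68328 = BRL 351,136,949.95
BRL 351,136,949.95 × 1.97060 = NOK 691,950,473.57
NOK 691,950,473.57 × 0.668316 = CNY 462,441,572.69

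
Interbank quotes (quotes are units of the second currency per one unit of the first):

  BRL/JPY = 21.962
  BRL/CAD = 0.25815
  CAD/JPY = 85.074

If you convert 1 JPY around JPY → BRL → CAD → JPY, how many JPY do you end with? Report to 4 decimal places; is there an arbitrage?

1.0000 (no arbitrage)

Around JPY → BRL → CAD → JPY: 1 ÷ 21.962 × 0.25815 × 85.074 = 0.999993
Product ≈ 1 (deviation 0.001%, within rounding noise).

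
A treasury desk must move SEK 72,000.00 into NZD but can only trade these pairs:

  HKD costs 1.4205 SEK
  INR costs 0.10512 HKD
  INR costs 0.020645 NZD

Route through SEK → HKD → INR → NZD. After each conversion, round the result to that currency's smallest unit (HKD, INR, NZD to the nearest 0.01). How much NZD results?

NZD 9,954.53

SEK 72,000.00 ÷ 1.4205 = HKD 50,686.38
HKD 50,686.38 ÷ 0.10512 = INR 482,176.37
INR 482,176.37 × 0.020645 = NZD 9,954.53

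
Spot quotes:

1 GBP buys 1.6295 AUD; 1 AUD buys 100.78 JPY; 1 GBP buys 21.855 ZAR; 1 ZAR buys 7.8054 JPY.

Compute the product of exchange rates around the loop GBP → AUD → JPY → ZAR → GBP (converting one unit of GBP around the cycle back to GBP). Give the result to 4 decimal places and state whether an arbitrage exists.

0.9627 (arbitrage exists)

Around GBP → AUD → JPY → ZAR → GBP: 1 × 1.6295 × 100.78 ÷ 7.8054 ÷ 21.855 = 0.962682
Product < 1; profitable direction is GBP → ZAR → JPY → AUD → GBP.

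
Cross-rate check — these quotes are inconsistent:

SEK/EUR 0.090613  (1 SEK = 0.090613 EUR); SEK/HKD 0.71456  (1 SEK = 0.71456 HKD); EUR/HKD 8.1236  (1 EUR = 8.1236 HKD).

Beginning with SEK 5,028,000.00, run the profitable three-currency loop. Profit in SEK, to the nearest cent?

Profit: SEK 151,592.67

Profitable loop is SEK → EUR → HKD → SEK:
SEK 5,028,000.00 × 0.090613 = EUR 455,602.16
EUR 455,602.16 × 8.1236 = HKD 3,701,129.74
HKD 3,701,129.74 ÷ 0.71456 = SEK 5,179,592.67
Profit = SEK 5,179,592.67 − SEK 5,028,000.00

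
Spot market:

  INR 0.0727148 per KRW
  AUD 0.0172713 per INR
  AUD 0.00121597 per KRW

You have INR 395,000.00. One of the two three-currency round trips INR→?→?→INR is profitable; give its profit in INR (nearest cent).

Profit: INR 12,964.22

Profitable loop is INR → AUD → KRW → INR:
INR 395,000.00 × 0.0172713 = AUD 6,822.16
AUD 6,822.16 ÷ 0.00121597 = KRW 5,610,470
KRW 5,610,470 × 0.0727148 = INR 407,964.22
Profit = INR 407,964.22 − INR 395,000.00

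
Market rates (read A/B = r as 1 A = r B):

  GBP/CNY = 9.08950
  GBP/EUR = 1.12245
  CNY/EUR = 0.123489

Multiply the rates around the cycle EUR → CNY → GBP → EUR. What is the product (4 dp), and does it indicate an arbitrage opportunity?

Around EUR → CNY → GBP → EUR: 1 ÷ 0.123489 ÷ 9.08950 × 1.12245 = 0.999997
Product ≈ 1 (deviation 0.000%, within rounding noise).

1.0000 (no arbitrage)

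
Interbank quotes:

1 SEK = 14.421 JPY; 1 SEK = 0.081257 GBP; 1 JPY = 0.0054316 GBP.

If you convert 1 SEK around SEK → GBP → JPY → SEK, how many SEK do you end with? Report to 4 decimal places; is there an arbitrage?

1.0374 (arbitrage exists)

Around SEK → GBP → JPY → SEK: 1 × 0.081257 ÷ 0.0054316 ÷ 14.421 = 1.037379
Product > 1; profitable direction is SEK → GBP → JPY → SEK.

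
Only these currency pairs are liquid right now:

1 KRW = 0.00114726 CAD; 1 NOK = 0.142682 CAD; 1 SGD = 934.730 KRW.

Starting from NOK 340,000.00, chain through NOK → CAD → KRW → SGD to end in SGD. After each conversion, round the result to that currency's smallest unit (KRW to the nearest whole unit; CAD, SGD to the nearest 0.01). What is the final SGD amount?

NOK 340,000.00 × 0.142682 = CAD 48,511.88
CAD 48,511.88 ÷ 0.00114726 = KRW 42,284,992
KRW 42,284,992 ÷ 934.730 = SGD 45,237.65

SGD 45,237.65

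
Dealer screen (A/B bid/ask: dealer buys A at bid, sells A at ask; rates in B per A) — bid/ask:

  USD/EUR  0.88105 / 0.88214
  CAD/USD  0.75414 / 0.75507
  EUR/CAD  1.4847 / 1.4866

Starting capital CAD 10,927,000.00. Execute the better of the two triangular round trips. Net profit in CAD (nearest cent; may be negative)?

Best loop CAD → EUR → USD → CAD:
CAD 10,927,000.00 ÷ 1.4866 (buy EUR at ask) = EUR 7,350,329.61
EUR 7,350,329.61 ÷ 0.88214 (buy USD at ask) = USD 8,332,384.44
USD 8,332,384.44 ÷ 0.75507 (buy CAD at ask) = CAD 11,035,247.65

Net profit: CAD 108,247.65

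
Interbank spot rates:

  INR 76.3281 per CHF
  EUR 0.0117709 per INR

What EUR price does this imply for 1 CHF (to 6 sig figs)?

1 CHF × 76.3281 = 76.3281 INR
76.3281 INR × 0.0117709 = 0.89845 EUR

CHF/EUR = 0.898450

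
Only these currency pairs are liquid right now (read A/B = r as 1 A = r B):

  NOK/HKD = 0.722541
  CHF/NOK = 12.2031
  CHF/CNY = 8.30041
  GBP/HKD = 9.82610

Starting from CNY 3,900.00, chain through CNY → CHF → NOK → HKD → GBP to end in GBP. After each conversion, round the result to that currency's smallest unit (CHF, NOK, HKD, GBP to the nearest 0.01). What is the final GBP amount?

GBP 421.62

CNY 3,900.00 ÷ 8.30041 = CHF 469.86
CHF 469.86 × 12.2031 = NOK 5,733.75
NOK 5,733.75 × 0.722541 = HKD 4,142.87
HKD 4,142.87 ÷ 9.82610 = GBP 421.62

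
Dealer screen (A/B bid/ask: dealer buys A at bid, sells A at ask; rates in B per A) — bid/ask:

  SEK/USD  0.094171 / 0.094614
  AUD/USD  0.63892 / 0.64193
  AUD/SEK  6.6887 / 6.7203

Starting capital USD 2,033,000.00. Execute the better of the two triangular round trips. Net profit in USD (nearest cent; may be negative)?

Best loop USD → SEK → AUD → USD:
USD 2,033,000.00 ÷ 0.094614 (buy SEK at ask) = SEK 21,487,306.32
SEK 21,487,306.32 ÷ 6.7203 (buy AUD at ask) = AUD 3,197,373.08
AUD 3,197,373.08 × 0.63892 (sell AUD at bid) = USD 2,042,865.61

Net profit: USD 9,865.61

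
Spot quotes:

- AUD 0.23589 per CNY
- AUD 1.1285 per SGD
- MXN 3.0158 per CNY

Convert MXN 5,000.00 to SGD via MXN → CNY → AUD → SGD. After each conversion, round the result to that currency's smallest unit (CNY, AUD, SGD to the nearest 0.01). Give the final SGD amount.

SGD 346.56

MXN 5,000.00 ÷ 3.0158 = CNY 1,657.93
CNY 1,657.93 × 0.23589 = AUD 391.09
AUD 391.09 ÷ 1.1285 = SGD 346.56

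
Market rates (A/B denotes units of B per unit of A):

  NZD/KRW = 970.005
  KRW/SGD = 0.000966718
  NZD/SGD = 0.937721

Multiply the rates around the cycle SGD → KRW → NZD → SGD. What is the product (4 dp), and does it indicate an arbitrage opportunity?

Around SGD → KRW → NZD → SGD: 1 ÷ 0.000966718 ÷ 970.005 × 0.937721 = 1.000000
Product ≈ 1 (deviation 0.000%, within rounding noise).

1.0000 (no arbitrage)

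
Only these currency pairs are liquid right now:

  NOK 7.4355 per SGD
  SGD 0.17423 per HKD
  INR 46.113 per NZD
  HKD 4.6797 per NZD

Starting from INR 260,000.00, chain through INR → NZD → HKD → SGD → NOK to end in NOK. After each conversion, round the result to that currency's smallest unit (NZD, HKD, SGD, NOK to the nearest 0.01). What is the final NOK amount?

NOK 34,182.26

INR 260,000.00 ÷ 46.113 = NZD 5,638.32
NZD 5,638.32 × 4.6797 = HKD 26,385.65
HKD 26,385.65 × 0.17423 = SGD 4,597.17
SGD 4,597.17 × 7.4355 = NOK 34,182.26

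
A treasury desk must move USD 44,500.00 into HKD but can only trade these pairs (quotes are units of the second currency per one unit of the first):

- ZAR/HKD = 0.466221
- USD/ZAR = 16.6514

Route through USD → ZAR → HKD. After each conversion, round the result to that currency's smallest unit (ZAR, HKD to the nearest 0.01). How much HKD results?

USD 44,500.00 × 16.6514 = ZAR 740,987.30
ZAR 740,987.30 × 0.466221 = HKD 345,463.84

HKD 345,463.84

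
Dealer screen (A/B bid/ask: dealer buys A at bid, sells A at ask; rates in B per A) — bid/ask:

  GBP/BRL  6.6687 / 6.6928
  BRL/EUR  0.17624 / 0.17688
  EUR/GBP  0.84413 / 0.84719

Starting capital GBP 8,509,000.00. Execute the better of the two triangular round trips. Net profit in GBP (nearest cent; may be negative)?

Net result: GBP -24,795.54 (no profitable arbitrage after spreads)

Best loop GBP → EUR → BRL → GBP:
GBP 8,509,000.00 ÷ 0.84719 (buy EUR at ask) = EUR 10,043,791.83
EUR 10,043,791.83 ÷ 0.17688 (buy BRL at ask) = BRL 56,783,083.61
BRL 56,783,083.61 ÷ 6.6928 (buy GBP at ask) = GBP 8,484,204.46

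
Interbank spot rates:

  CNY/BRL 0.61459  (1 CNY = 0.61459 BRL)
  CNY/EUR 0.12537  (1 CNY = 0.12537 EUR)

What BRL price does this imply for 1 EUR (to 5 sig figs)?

1 EUR ÷ 0.12537 = 7.97639 CNY
7.97639 CNY × 0.61459 = 4.90221 BRL

EUR/BRL = 4.9022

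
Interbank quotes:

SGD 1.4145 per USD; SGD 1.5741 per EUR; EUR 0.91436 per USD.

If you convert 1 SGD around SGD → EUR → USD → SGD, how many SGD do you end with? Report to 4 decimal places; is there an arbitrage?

0.9828 (arbitrage exists)

Around SGD → EUR → USD → SGD: 1 ÷ 1.5741 ÷ 0.91436 × 1.4145 = 0.982773
Product < 1; profitable direction is SGD → USD → EUR → SGD.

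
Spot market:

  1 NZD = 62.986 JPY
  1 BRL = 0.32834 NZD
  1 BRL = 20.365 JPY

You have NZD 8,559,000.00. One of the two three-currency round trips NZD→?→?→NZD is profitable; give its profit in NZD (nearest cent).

Profitable loop is NZD → JPY → BRL → NZD:
NZD 8,559,000.00 × 62.986 = JPY 539,097,174
JPY 539,097,174 ÷ 20.365 = BRL 26,471,749.28
BRL 26,471,749.28 × 0.32834 = NZD 8,691,734.16
Profit = NZD 8,691,734.16 − NZD 8,559,000.00

Profit: NZD 132,734.16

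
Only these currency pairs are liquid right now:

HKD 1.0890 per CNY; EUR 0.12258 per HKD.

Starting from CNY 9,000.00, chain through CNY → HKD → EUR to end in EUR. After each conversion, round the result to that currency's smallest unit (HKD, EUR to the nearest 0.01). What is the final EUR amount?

EUR 1,201.41

CNY 9,000.00 × 1.0890 = HKD 9,801.00
HKD 9,801.00 × 0.12258 = EUR 1,201.41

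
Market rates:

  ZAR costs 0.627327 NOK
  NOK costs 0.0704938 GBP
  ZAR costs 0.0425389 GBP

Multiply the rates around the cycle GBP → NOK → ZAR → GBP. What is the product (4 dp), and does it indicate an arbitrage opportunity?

Around GBP → NOK → ZAR → GBP: 1 ÷ 0.0704938 ÷ 0.627327 × 0.0425389 = 0.961925
Product < 1; profitable direction is GBP → ZAR → NOK → GBP.

0.9619 (arbitrage exists)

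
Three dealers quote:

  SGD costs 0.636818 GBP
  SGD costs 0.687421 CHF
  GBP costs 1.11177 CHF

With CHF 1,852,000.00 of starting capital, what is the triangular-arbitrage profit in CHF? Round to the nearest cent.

Profit: CHF 55,429.38

Profitable loop is CHF → SGD → GBP → CHF:
CHF 1,852,000.00 ÷ 0.687421 = SGD 2,694,127.76
SGD 2,694,127.76 × 0.636818 = GBP 1,715,669.05
GBP 1,715,669.05 × 1.11177 = CHF 1,907,429.38
Profit = CHF 1,907,429.38 − CHF 1,852,000.00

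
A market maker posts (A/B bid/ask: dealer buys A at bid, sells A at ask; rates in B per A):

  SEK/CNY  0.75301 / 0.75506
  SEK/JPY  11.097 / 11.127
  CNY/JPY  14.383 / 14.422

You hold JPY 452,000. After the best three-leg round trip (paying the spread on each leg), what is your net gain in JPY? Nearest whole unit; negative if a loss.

Best loop JPY → CNY → SEK → JPY:
JPY 452,000 ÷ 14.422 (buy CNY at ask) = CNY 31,341.01
CNY 31,341.01 ÷ 0.75506 (buy SEK at ask) = SEK 41,507.97
SEK 41,507.97 × 11.097 (sell SEK at bid) = JPY 460,614

Net profit: JPY 8,614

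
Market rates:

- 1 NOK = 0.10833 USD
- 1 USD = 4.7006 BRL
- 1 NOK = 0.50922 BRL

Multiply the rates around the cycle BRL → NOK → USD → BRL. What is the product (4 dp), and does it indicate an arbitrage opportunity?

1.0000 (no arbitrage)

Around BRL → NOK → USD → BRL: 1 ÷ 0.50922 × 0.10833 × 4.7006 = 0.999992
Product ≈ 1 (deviation 0.001%, within rounding noise).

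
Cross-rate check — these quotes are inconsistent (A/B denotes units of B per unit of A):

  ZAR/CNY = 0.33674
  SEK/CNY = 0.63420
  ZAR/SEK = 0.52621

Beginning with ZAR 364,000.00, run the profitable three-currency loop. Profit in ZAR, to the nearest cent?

Profitable loop is ZAR → CNY → SEK → ZAR:
ZAR 364,000.00 × 0.33674 = CNY 122,573.36
CNY 122,573.36 ÷ 0.63420 = SEK 193,272.41
SEK 193,272.41 ÷ 0.52621 = ZAR 367,291.40
Profit = ZAR 367,291.40 − ZAR 364,000.00

Profit: ZAR 3,291.40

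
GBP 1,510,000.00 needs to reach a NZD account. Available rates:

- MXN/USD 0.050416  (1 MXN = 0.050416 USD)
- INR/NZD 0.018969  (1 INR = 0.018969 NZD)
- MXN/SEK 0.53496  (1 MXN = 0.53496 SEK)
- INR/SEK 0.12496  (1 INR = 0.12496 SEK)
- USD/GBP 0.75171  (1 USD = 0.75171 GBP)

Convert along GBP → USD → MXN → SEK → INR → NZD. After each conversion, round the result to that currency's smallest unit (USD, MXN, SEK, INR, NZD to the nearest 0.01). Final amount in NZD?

NZD 3,235,586.13

GBP 1,510,000.00 ÷ 0.75171 = USD 2,008,753.38
USD 2,008,753.38 ÷ 0.050416 = MXN 39,843,569.11
MXN 39,843,569.11 × 0.53496 = SEK 21,314,715.73
SEK 21,314,715.73 ÷ 0.12496 = INR 170,572,308.98
INR 170,572,308.98 × 0.018969 = NZD 3,235,586.13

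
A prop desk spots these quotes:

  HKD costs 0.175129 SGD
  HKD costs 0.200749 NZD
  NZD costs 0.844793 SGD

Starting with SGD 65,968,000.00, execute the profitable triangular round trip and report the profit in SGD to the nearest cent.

Profitable loop is SGD → NZD → HKD → SGD:
SGD 65,968,000.00 ÷ 0.844793 = NZD 78,087,768.25
NZD 78,087,768.25 ÷ 0.200749 = HKD 388,982,103.25
HKD 388,982,103.25 × 0.175129 = SGD 68,122,046.76
Profit = SGD 68,122,046.76 − SGD 65,968,000.00

Profit: SGD 2,154,046.76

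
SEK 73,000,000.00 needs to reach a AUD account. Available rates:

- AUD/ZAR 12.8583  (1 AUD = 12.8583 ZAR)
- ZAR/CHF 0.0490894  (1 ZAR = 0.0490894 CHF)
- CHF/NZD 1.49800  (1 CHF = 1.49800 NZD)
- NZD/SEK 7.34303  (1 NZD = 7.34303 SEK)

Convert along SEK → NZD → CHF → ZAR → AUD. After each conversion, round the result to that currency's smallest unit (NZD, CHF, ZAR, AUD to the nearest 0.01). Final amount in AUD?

AUD 10,513,915.11

SEK 73,000,000.00 ÷ 7.34303 = NZD 9,941,400.21
NZD 9,941,400.21 ÷ 1.49800 = CHF 6,636,448.74
CHF 6,636,448.74 ÷ 0.0490894 = ZAR 135,191,074.65
ZAR 135,191,074.65 ÷ 12.8583 = AUD 10,513,915.11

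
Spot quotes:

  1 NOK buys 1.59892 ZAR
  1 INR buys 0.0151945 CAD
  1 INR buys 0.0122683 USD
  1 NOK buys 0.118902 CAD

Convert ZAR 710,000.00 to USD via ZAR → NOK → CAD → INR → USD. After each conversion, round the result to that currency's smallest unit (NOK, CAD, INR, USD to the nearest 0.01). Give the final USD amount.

USD 42,630.33

ZAR 710,000.00 ÷ 1.59892 = NOK 444,049.73
NOK 444,049.73 × 0.118902 = CAD 52,798.40
CAD 52,798.40 ÷ 0.0151945 = INR 3,474,836.29
INR 3,474,836.29 × 0.0122683 = USD 42,630.33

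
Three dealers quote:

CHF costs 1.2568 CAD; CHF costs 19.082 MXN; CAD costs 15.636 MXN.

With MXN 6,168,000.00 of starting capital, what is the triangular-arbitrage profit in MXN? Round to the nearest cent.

Profit: MXN 184,026.59

Profitable loop is MXN → CHF → CAD → MXN:
MXN 6,168,000.00 ÷ 19.082 = CHF 323,236.56
CHF 323,236.56 × 1.2568 = CAD 406,243.71
CAD 406,243.71 × 15.636 = MXN 6,352,026.59
Profit = MXN 6,352,026.59 − MXN 6,168,000.00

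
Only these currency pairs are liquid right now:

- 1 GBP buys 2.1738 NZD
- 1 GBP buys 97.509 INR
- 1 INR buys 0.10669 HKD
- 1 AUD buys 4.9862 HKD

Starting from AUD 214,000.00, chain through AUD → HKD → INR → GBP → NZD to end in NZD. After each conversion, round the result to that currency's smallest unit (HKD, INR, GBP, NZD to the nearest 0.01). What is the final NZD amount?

NZD 222,963.95

AUD 214,000.00 × 4.9862 = HKD 1,067,046.80
HKD 1,067,046.80 ÷ 0.10669 = INR 10,001,375.95
INR 10,001,375.95 ÷ 97.509 = GBP 102,568.75
GBP 102,568.75 × 2.1738 = NZD 222,963.95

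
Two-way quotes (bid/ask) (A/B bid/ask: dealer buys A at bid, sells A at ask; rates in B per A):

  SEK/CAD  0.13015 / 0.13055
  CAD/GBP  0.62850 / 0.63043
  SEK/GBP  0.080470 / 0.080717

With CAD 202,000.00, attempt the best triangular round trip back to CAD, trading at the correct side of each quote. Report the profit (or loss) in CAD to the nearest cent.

Net profit: CAD 2,708.47

Best loop CAD → GBP → SEK → CAD:
CAD 202,000.00 × 0.62850 (sell CAD at bid) = GBP 126,957.00
GBP 126,957.00 ÷ 0.080717 (buy SEK at ask) = SEK 1,572,865.69
SEK 1,572,865.69 × 0.13015 (sell SEK at bid) = CAD 204,708.47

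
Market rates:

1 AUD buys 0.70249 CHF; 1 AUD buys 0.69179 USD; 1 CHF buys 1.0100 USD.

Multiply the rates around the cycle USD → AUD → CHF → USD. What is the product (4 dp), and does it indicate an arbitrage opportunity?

1.0256 (arbitrage exists)

Around USD → AUD → CHF → USD: 1 ÷ 0.69179 × 0.70249 × 1.0100 = 1.025622
Product > 1; profitable direction is USD → AUD → CHF → USD.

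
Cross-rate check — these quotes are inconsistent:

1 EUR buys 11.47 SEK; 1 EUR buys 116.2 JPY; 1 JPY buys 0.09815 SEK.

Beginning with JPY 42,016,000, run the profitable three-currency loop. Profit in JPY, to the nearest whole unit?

Profit: JPY 239,349

Profitable loop is JPY → EUR → SEK → JPY:
JPY 42,016,000 ÷ 116.2 = EUR 361,583.48
EUR 361,583.48 × 11.47 = SEK 4,147,362.48
SEK 4,147,362.48 ÷ 0.09815 = JPY 42,255,349
Profit = JPY 42,255,349 − JPY 42,016,000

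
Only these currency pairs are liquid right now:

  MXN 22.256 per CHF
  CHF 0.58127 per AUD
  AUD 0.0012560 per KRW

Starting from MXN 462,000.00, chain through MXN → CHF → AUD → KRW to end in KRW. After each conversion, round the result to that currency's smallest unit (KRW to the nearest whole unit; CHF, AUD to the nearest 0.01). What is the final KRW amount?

KRW 28,433,304

MXN 462,000.00 ÷ 22.256 = CHF 20,758.45
CHF 20,758.45 ÷ 0.58127 = AUD 35,712.23
AUD 35,712.23 ÷ 0.0012560 = KRW 28,433,304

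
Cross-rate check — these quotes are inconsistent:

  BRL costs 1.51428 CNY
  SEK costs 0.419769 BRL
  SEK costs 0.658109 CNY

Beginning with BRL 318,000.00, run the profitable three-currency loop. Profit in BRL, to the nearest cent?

Profit: BRL 11,236.82

Profitable loop is BRL → SEK → CNY → BRL:
BRL 318,000.00 ÷ 0.419769 = SEK 757,559.51
SEK 757,559.51 × 0.658109 = CNY 498,556.73
CNY 498,556.73 ÷ 1.51428 = BRL 329,236.82
Profit = BRL 329,236.82 − BRL 318,000.00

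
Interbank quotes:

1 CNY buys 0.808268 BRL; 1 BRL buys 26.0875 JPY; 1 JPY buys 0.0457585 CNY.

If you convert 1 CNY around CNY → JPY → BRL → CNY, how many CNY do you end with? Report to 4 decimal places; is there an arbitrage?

Around CNY → JPY → BRL → CNY: 1 ÷ 0.0457585 ÷ 26.0875 ÷ 0.808268 = 1.036431
Product > 1; profitable direction is CNY → JPY → BRL → CNY.

1.0364 (arbitrage exists)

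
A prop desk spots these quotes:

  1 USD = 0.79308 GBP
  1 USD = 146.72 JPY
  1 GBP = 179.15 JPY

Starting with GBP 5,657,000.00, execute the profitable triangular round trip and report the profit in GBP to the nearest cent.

Profit: GBP 184,732.77

Profitable loop is GBP → USD → JPY → GBP:
GBP 5,657,000.00 ÷ 0.79308 = USD 7,132,950.02
USD 7,132,950.02 × 146.72 = JPY 1,046,546,427
JPY 1,046,546,427 ÷ 179.15 = GBP 5,841,732.77
Profit = GBP 5,841,732.77 − GBP 5,657,000.00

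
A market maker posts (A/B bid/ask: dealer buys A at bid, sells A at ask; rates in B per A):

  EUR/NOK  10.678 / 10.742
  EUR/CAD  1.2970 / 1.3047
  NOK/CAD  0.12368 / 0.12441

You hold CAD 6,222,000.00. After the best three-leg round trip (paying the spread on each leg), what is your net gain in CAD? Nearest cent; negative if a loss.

Net profit: CAD 76,088.19

Best loop CAD → EUR → NOK → CAD:
CAD 6,222,000.00 ÷ 1.3047 (buy EUR at ask) = EUR 4,768,912.39
EUR 4,768,912.39 × 10.678 (sell EUR at bid) = NOK 50,922,446.54
NOK 50,922,446.54 × 0.12368 (sell NOK at bid) = CAD 6,298,088.19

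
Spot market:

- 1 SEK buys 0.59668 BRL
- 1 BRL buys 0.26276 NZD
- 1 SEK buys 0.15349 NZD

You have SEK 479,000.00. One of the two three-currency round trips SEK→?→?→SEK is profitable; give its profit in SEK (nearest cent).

Profitable loop is SEK → BRL → NZD → SEK:
SEK 479,000.00 × 0.59668 = BRL 285,809.72
BRL 285,809.72 × 0.26276 = NZD 75,099.36
NZD 75,099.36 ÷ 0.15349 = SEK 489,278.53
Profit = SEK 489,278.53 − SEK 479,000.00

Profit: SEK 10,278.53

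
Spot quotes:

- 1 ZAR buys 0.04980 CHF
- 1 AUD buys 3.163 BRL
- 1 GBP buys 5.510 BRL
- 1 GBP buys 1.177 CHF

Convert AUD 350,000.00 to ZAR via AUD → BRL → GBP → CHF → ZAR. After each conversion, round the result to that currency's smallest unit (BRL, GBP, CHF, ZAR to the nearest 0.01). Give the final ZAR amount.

ZAR 4,748,569.08

AUD 350,000.00 × 3.163 = BRL 1,107,050.00
BRL 1,107,050.00 ÷ 5.510 = GBP 200,916.52
GBP 200,916.52 × 1.177 = CHF 236,478.74
CHF 236,478.74 ÷ 0.04980 = ZAR 4,748,569.08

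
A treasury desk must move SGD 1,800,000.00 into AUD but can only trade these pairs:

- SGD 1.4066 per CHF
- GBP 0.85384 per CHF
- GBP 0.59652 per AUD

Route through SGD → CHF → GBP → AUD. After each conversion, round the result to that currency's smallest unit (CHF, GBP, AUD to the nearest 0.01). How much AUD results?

AUD 1,831,695.92

SGD 1,800,000.00 ÷ 1.4066 = CHF 1,279,681.50
CHF 1,279,681.50 × 0.85384 = GBP 1,092,643.25
GBP 1,092,643.25 ÷ 0.59652 = AUD 1,831,695.92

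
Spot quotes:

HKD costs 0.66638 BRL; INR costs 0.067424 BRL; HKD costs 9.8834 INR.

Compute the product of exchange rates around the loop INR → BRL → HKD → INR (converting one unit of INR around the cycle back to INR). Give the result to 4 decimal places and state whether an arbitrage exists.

Around INR → BRL → HKD → INR: 1 × 0.067424 ÷ 0.66638 × 9.8834 = 0.999998
Product ≈ 1 (deviation 0.000%, within rounding noise).

1.0000 (no arbitrage)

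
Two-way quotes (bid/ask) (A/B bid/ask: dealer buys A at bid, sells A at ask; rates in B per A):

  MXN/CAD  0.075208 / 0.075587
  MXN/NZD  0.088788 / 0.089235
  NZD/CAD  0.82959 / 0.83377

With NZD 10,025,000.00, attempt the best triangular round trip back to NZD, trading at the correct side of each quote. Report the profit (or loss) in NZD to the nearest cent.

Net profit: NZD 108,673.99

Best loop NZD → MXN → CAD → NZD:
NZD 10,025,000.00 ÷ 0.089235 (buy MXN at ask) = MXN 112,343,811.28
MXN 112,343,811.28 × 0.075208 (sell MXN at bid) = CAD 8,449,153.36
CAD 8,449,153.36 ÷ 0.83377 (buy NZD at ask) = NZD 10,133,673.99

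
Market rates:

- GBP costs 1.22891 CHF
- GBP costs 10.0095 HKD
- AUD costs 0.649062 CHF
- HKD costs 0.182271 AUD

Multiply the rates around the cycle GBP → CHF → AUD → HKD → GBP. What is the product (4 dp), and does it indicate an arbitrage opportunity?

Around GBP → CHF → AUD → HKD → GBP: 1 × 1.22891 ÷ 0.649062 ÷ 0.182271 ÷ 10.0095 = 1.037777
Product > 1; profitable direction is GBP → CHF → AUD → HKD → GBP.

1.0378 (arbitrage exists)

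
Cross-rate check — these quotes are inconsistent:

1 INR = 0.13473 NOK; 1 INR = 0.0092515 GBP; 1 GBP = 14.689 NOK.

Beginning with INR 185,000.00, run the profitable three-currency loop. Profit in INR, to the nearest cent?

Profitable loop is INR → GBP → NOK → INR:
INR 185,000.00 × 0.0092515 = GBP 1,711.53
GBP 1,711.53 × 14.689 = NOK 25,140.63
NOK 25,140.63 ÷ 0.13473 = INR 186,600.07
Profit = INR 186,600.07 − INR 185,000.00

Profit: INR 1,600.07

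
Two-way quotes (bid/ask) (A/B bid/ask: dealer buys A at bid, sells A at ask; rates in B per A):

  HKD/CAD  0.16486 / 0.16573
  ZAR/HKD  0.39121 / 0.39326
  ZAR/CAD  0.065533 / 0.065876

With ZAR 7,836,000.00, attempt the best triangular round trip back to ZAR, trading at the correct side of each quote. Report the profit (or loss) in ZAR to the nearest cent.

Net profit: ZAR 43,044.84

Best loop ZAR → CAD → HKD → ZAR:
ZAR 7,836,000.00 × 0.065533 (sell ZAR at bid) = CAD 513,516.59
CAD 513,516.59 ÷ 0.16573 (buy HKD at ask) = HKD 3,098,513.17
HKD 3,098,513.17 ÷ 0.39326 (buy ZAR at ask) = ZAR 7,879,044.84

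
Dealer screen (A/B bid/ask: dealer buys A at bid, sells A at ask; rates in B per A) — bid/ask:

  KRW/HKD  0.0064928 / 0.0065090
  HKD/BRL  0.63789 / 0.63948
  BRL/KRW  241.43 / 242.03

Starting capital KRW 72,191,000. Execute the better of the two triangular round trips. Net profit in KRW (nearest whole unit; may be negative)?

Net result: KRW -5,144 (no profitable arbitrage after spreads)

Best loop KRW → HKD → BRL → KRW:
KRW 72,191,000 × 0.0064928 (sell KRW at bid) = HKD 468,721.72
HKD 468,721.72 × 0.63789 (sell HKD at bid) = BRL 298,992.90
BRL 298,992.90 × 241.43 (sell BRL at bid) = KRW 72,185,856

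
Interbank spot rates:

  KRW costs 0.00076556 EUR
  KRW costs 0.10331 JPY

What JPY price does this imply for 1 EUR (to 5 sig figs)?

1 EUR ÷ 0.00076556 = 1306.23 KRW
1306.23 KRW × 0.10331 = 134.947 JPY

EUR/JPY = 134.95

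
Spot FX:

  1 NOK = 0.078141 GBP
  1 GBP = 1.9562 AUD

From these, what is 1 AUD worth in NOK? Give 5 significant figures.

1 AUD ÷ 1.9562 = 0.511195 GBP
0.511195 GBP ÷ 0.078141 = 6.54196 NOK

AUD/NOK = 6.5420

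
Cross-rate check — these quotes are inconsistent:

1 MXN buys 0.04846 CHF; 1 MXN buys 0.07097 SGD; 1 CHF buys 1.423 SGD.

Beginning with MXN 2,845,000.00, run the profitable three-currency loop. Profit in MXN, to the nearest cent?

Profitable loop is MXN → SGD → CHF → MXN:
MXN 2,845,000.00 × 0.07097 = SGD 201,909.65
SGD 201,909.65 ÷ 1.423 = CHF 141,890.13
CHF 141,890.13 ÷ 0.04846 = MXN 2,927,984.45
Profit = MXN 2,927,984.45 − MXN 2,845,000.00

Profit: MXN 82,984.45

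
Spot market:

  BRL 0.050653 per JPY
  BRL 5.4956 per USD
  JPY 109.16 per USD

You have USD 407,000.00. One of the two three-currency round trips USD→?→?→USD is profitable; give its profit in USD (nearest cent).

Profitable loop is USD → JPY → BRL → USD:
USD 407,000.00 × 109.16 = JPY 44,428,120
JPY 44,428,120 × 0.050653 = BRL 2,250,417.56
BRL 2,250,417.56 ÷ 5.4956 = USD 409,494.43
Profit = USD 409,494.43 − USD 407,000.00

Profit: USD 2,494.43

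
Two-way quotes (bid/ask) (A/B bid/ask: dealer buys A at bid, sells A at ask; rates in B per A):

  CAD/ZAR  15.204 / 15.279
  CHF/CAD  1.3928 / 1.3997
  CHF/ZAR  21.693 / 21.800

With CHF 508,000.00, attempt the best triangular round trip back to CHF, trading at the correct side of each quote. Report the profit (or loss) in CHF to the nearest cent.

Best loop CHF → ZAR → CAD → CHF:
CHF 508,000.00 × 21.693 (sell CHF at bid) = ZAR 11,020,044.00
ZAR 11,020,044.00 ÷ 15.279 (buy CAD at ask) = CAD 721,254.27
CAD 721,254.27 ÷ 1.3997 (buy CHF at ask) = CHF 515,292.04

Net profit: CHF 7,292.04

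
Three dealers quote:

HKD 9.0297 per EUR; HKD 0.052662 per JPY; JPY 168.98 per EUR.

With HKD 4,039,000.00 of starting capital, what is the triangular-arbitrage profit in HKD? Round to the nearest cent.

Profitable loop is HKD → JPY → EUR → HKD:
HKD 4,039,000.00 ÷ 0.052662 = JPY 76,696,669
JPY 76,696,669 ÷ 168.98 = EUR 453,880.16
EUR 453,880.16 × 9.0297 = HKD 4,098,401.67
Profit = HKD 4,098,401.67 − HKD 4,039,000.00

Profit: HKD 59,401.67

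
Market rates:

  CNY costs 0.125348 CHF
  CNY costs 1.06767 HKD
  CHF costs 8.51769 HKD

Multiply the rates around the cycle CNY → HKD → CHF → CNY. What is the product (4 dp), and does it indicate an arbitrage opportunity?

Around CNY → HKD → CHF → CNY: 1 × 1.06767 ÷ 8.51769 ÷ 0.125348 = 0.999995
Product ≈ 1 (deviation 0.001%, within rounding noise).

1.0000 (no arbitrage)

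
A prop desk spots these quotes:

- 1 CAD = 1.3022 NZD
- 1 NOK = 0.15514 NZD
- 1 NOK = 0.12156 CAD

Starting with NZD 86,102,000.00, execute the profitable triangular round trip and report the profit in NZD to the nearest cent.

Profitable loop is NZD → NOK → CAD → NZD:
NZD 86,102,000.00 ÷ 0.15514 = NOK 554,995,487.95
NOK 554,995,487.95 × 0.12156 = CAD 67,465,251.51
CAD 67,465,251.51 × 1.3022 = NZD 87,853,250.52
Profit = NZD 87,853,250.52 − NZD 86,102,000.00

Profit: NZD 1,751,250.52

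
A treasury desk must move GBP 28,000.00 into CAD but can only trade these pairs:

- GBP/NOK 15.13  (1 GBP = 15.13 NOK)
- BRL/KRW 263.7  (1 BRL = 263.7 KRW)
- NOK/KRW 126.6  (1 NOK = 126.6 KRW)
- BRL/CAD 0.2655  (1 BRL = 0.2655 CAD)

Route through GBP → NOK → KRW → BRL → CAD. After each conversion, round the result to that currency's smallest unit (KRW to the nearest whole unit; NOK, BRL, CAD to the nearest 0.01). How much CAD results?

CAD 53,998.92

GBP 28,000.00 × 15.13 = NOK 423,640.00
NOK 423,640.00 × 126.6 = KRW 53,632,824
KRW 53,632,824 ÷ 263.7 = BRL 203,385.76
BRL 203,385.76 × 0.2655 = CAD 53,998.92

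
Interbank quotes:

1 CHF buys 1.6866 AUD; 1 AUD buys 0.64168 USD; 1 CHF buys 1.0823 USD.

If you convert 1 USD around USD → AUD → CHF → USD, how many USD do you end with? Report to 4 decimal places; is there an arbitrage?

Around USD → AUD → CHF → USD: 1 ÷ 0.64168 ÷ 1.6866 × 1.0823 = 1.000039
Product ≈ 1 (deviation 0.004%, within rounding noise).

1.0000 (no arbitrage)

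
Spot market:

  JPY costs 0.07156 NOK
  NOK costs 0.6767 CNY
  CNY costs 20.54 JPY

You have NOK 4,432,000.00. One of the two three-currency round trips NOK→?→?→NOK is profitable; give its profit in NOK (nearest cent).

Profit: NOK 23,873.00

Profitable loop is NOK → JPY → CNY → NOK:
NOK 4,432,000.00 ÷ 0.07156 = JPY 61,934,041
JPY 61,934,041 ÷ 20.54 = CNY 3,015,289.26
CNY 3,015,289.26 ÷ 0.6767 = NOK 4,455,873.00
Profit = NOK 4,455,873.00 − NOK 4,432,000.00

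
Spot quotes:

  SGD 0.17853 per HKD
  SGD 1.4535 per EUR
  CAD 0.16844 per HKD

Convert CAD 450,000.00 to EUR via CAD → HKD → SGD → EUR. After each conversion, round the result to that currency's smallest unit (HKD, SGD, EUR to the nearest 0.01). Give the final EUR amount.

EUR 328,143.23

CAD 450,000.00 ÷ 0.16844 = HKD 2,671,574.45
HKD 2,671,574.45 × 0.17853 = SGD 476,956.19
SGD 476,956.19 ÷ 1.4535 = EUR 328,143.23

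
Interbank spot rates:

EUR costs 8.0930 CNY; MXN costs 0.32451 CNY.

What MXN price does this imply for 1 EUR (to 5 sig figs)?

EUR/MXN = 24.939

1 EUR × 8.0930 = 8.093 CNY
8.093 CNY ÷ 0.32451 = 24.9391 MXN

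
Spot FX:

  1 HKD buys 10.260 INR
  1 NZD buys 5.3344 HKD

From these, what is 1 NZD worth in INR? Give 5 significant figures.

NZD/INR = 54.731

1 NZD × 5.3344 = 5.3344 HKD
5.3344 HKD × 10.260 = 54.7309 INR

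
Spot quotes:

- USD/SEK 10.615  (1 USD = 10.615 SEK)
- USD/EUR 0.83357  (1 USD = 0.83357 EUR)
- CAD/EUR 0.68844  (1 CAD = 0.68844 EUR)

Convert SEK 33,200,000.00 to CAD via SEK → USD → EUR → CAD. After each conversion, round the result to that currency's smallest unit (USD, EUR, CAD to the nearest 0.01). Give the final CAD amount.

CAD 3,786,989.19

SEK 33,200,000.00 ÷ 10.615 = USD 3,127,649.55
USD 3,127,649.55 × 0.83357 = EUR 2,607,114.84
EUR 2,607,114.84 ÷ 0.68844 = CAD 3,786,989.19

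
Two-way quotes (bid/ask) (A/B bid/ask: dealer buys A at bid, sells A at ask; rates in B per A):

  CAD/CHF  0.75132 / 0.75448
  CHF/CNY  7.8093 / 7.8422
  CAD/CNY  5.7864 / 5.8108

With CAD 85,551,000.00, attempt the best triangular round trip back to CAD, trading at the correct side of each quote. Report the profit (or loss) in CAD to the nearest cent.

Net profit: CAD 831,589.58

Best loop CAD → CHF → CNY → CAD:
CAD 85,551,000.00 × 0.75132 (sell CAD at bid) = CHF 64,276,177.32
CHF 64,276,177.32 × 7.8093 (sell CHF at bid) = CNY 501,951,951.55
CNY 501,951,951.55 ÷ 5.8108 (buy CAD at ask) = CAD 86,382,589.58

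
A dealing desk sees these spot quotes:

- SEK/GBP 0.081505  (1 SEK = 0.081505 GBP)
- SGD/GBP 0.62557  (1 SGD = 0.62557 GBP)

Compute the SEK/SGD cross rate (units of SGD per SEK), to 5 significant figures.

1 SEK × 0.081505 = 0.081505 GBP
0.081505 GBP ÷ 0.62557 = 0.130289 SGD

SEK/SGD = 0.13029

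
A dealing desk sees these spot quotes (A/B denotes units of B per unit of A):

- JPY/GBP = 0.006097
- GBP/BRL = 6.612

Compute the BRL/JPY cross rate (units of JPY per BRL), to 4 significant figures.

1 BRL ÷ 6.612 = 0.15124 GBP
0.15124 GBP ÷ 0.006097 = 24.8057 JPY

BRL/JPY = 24.81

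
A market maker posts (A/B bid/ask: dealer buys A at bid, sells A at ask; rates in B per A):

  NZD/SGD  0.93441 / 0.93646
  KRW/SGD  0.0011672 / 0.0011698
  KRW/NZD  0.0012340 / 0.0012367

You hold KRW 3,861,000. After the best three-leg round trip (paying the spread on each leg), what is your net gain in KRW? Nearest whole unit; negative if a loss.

Best loop KRW → SGD → NZD → KRW:
KRW 3,861,000 × 0.0011672 (sell KRW at bid) = SGD 4,506.56
SGD 4,506.56 ÷ 0.93646 (buy NZD at ask) = NZD 4,812.33
NZD 4,812.33 ÷ 0.0012367 (buy KRW at ask) = KRW 3,891,271

Net profit: KRW 30,271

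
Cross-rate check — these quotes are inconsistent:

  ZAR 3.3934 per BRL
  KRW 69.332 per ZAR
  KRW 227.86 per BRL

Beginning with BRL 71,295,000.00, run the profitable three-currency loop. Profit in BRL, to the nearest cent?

Profit: BRL 2,318,889.37

Profitable loop is BRL → ZAR → KRW → BRL:
BRL 71,295,000.00 × 3.3934 = ZAR 241,932,453.00
ZAR 241,932,453.00 × 69.332 = KRW 16,773,660,831
KRW 16,773,660,831 ÷ 227.86 = BRL 73,613,889.37
Profit = BRL 73,613,889.37 − BRL 71,295,000.00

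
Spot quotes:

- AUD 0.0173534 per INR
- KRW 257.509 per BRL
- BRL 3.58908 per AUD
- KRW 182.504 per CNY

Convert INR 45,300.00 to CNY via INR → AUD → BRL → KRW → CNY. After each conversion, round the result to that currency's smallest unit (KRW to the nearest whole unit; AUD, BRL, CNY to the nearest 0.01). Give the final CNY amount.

INR 45,300.00 × 0.0173534 = AUD 786.11
AUD 786.11 × 3.58908 = BRL 2,821.41
BRL 2,821.41 × 257.509 = KRW 726,538
KRW 726,538 ÷ 182.504 = CNY 3,980.94

CNY 3,980.94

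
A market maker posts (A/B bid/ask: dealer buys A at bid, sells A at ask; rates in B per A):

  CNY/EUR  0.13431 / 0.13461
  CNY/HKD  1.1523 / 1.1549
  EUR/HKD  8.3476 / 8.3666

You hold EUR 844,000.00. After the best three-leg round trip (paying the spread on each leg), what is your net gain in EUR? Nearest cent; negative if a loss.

Best loop EUR → CNY → HKD → EUR:
EUR 844,000.00 ÷ 0.13461 (buy CNY at ask) = CNY 6,269,965.08
CNY 6,269,965.08 × 1.1523 (sell CNY at bid) = HKD 7,224,880.77
HKD 7,224,880.77 ÷ 8.3666 (buy EUR at ask) = EUR 863,538.45

Net profit: EUR 19,538.45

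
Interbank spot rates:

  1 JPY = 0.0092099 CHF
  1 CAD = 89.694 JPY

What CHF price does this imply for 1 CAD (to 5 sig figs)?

CAD/CHF = 0.82607

1 CAD × 89.694 = 89.694 JPY
89.694 JPY × 0.0092099 = 0.826073 CHF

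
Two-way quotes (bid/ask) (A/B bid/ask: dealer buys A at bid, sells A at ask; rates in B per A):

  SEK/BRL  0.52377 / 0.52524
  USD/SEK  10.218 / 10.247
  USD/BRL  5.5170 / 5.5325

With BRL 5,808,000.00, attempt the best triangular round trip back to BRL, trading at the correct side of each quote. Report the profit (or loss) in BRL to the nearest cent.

Best loop BRL → SEK → USD → BRL:
BRL 5,808,000.00 ÷ 0.52524 (buy SEK at ask) = SEK 11,057,802.15
SEK 11,057,802.15 ÷ 10.247 (buy USD at ask) = USD 1,079,125.81
USD 1,079,125.81 × 5.5170 (sell USD at bid) = BRL 5,953,537.08

Net profit: BRL 145,537.08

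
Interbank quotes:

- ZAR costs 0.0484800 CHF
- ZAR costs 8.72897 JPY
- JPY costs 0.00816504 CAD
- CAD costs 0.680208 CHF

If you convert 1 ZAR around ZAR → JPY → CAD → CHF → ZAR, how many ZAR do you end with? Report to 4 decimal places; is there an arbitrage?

Around ZAR → JPY → CAD → CHF → ZAR: 1 × 8.72897 × 0.00816504 × 0.680208 ÷ 0.0484800 = 1.000001
Product ≈ 1 (deviation 0.000%, within rounding noise).

1.0000 (no arbitrage)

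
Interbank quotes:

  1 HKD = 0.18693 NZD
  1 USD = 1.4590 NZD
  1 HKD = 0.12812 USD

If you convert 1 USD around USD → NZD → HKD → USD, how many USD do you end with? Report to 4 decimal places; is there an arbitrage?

Around USD → NZD → HKD → USD: 1 × 1.4590 ÷ 0.18693 × 0.12812 = 0.999984
Product ≈ 1 (deviation 0.002%, within rounding noise).

1.0000 (no arbitrage)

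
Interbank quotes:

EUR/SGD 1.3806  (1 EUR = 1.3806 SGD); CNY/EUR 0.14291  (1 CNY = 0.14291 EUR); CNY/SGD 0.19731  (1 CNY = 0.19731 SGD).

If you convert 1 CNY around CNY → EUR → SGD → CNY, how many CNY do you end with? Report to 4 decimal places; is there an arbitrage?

Around CNY → EUR → SGD → CNY: 1 × 0.14291 × 1.3806 ÷ 0.19731 = 0.999957
Product ≈ 1 (deviation 0.004%, within rounding noise).

1.0000 (no arbitrage)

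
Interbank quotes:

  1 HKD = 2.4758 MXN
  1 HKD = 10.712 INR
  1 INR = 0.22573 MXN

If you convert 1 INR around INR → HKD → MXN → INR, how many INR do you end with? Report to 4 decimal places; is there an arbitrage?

1.0239 (arbitrage exists)

Around INR → HKD → MXN → INR: 1 ÷ 10.712 × 2.4758 ÷ 0.22573 = 1.023896
Product > 1; profitable direction is INR → HKD → MXN → INR.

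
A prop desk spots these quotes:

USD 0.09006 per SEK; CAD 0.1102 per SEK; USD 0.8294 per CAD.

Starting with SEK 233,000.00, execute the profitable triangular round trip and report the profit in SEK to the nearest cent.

Profitable loop is SEK → CAD → USD → SEK:
SEK 233,000.00 × 0.1102 = CAD 25,676.60
CAD 25,676.60 × 0.8294 = USD 21,296.17
USD 21,296.17 ÷ 0.09006 = SEK 236,466.49
Profit = SEK 236,466.49 − SEK 233,000.00

Profit: SEK 3,466.49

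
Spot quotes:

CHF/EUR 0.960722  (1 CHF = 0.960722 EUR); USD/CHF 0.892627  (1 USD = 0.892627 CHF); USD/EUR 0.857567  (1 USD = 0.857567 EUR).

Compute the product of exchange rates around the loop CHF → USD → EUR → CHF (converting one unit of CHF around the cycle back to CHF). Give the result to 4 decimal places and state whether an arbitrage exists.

Around CHF → USD → EUR → CHF: 1 ÷ 0.892627 × 0.857567 ÷ 0.960722 = 1.000001
Product ≈ 1 (deviation 0.000%, within rounding noise).

1.0000 (no arbitrage)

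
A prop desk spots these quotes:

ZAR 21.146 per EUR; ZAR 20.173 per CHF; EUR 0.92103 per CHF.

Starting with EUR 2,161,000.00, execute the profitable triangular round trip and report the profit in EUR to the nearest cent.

Profit: EUR 77,325.55

Profitable loop is EUR → CHF → ZAR → EUR:
EUR 2,161,000.00 ÷ 0.92103 = CHF 2,346,286.22
CHF 2,346,286.22 × 20.173 = ZAR 47,331,631.98
ZAR 47,331,631.98 ÷ 21.146 = EUR 2,238,325.55
Profit = EUR 2,238,325.55 − EUR 2,161,000.00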